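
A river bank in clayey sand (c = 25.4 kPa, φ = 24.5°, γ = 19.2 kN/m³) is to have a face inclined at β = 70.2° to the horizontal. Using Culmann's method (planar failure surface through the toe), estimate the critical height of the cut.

Culmann's analysis gives the critical failure plane at α_cr = (β + φ)/2 = (70.2 + 24.5)/2 = 47.4°, and the critical height
H_c = (4c/γ) · sinβ cosφ / [1 − cos(β − φ)]
    = (4·25.4/19.2) · sin70.2°·cos24.5° / [1 − cos(45.7°)]
    = 5.292 · 0.9409·0.9100 / [1 − 0.6984]
    = 5.292 · 0.8562 / 0.3016
    = 15.02 m

H_c = 15.02 m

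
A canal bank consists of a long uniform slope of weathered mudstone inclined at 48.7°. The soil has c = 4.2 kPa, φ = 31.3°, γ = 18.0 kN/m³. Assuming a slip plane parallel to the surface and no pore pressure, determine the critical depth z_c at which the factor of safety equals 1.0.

z_c = 1.01 m

Setting FS = 1.00 in FS = [c + γz cos²β tanφ] / [γz sinβ cosβ] and solving for z:
z = c / [γ cosβ (FS·sinβ − cosβ·tanφ)]
  = 4.2 / [18.0·cos48.7°·(1.00·sin48.7° − cos48.7°·tan31.3°)]
  = 4.2 / [18.0·0.6600·(1.00·0.7513 − 0.6600·0.6080)]
  = 4.2 / 4.1577 = 1.010 m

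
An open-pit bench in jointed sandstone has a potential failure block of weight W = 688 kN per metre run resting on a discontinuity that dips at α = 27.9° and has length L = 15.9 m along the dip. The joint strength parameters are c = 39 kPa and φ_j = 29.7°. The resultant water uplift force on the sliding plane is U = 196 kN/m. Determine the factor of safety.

FS = 2.66

Resolving the block weight along and normal to the plane and applying the Mohr–Coulomb strength on the joint:
N' = W cosα − U = 688·cos27.9° − 196 = 412.0 kN/m
Driving force T = W sinα = 688·sin27.9° = 321.9 kN/m
Resisting force R = c·L + N'·tanφ_j = 39·15.9 + 412.0·tan29.7° = 620.1 + 235.0 = 855.1 kN/m
FS = R / T = 855.1 / 321.9 = 2.656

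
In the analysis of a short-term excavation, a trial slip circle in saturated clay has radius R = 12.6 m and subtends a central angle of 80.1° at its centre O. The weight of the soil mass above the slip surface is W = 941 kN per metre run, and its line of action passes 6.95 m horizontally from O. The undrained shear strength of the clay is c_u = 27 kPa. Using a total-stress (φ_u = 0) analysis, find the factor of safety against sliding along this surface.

Taking moments about the centre O, the resisting moment is provided by the undrained shear strength acting along the arc:
Arc length L_a = R·θ = 12.6·(80.1°·π/180) = 12.6·1.3980 = 17.61 m
M_R = c_u·L_a·R = 27·17.61·12.6 = 5992.6 kN·m/m
M_D = W·d = 941·6.95 = 6539.9 kN·m/m
FS = M_R / M_D = 5992.6 / 6539.9 = 0.916

FS = 0.92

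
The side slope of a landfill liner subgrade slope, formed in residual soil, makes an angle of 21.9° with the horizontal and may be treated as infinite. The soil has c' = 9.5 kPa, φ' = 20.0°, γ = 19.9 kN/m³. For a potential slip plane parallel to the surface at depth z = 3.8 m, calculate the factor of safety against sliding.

FS = 1.27

For an infinite slope with a slip plane parallel to the surface (no pore pressure): FS = [c' + γz cos²β tanφ'] / [γz sinβ cosβ].
γz = 19.9·3.8 = 75.62 kN/m²
Numerator = 9.5 + 75.62·cos²21.9°·tan20.0° = 9.5 + 75.62·0.8609·0.3640 = 33.194 kPa
Denominator = 75.62·sin21.9°·cos21.9° = 75.62·0.3730·0.9278 = 26.170 kPa
FS = 33.194 / 26.170 = 1.268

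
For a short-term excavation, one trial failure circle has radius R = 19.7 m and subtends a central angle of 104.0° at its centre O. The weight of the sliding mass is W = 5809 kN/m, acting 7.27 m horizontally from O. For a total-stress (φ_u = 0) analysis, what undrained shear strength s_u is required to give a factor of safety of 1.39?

FS = s_u·L_a·R / (W·d), so s_u = FS·W·d / (L_a·R).
Arc length L_a = R·θ = 19.7·(104.0°·π/180) = 19.7·1.8151 = 35.76 m
s_u = 1.39·5809·7.27 / (35.76·19.7) = 58701.7 / 704.44 = 83.33 kPa

s_u = 83.3 kPa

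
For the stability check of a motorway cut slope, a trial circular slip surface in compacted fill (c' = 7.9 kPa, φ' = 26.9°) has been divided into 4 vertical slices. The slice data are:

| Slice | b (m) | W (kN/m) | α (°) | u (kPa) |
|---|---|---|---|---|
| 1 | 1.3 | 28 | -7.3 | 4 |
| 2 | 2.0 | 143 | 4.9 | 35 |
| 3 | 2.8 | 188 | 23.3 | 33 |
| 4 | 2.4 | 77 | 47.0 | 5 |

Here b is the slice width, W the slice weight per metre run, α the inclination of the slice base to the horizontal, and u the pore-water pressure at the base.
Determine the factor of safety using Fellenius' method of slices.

FS = 1.30

Ordinary method of slices: FS = Σ[c'·Δl_i + (W_i cosα_i − u_i·Δl_i)·tanφ'] / Σ W_i sinα_i, with Δl_i = b_i / cosα_i.
Slice 1: Δl = 1.3/cos(-7.3°) = 1.311 m; N'_1 = 28·cos(-7.3°) − 4·1.311 = 22.5; c'Δl = 10.35; W sinα = -3.6
Slice 2: Δl = 2.0/cos4.9° = 2.007 m; N'_2 = 143·cos4.9° − 35·2.007 = 72.2; c'Δl = 15.86; W sinα = 12.2
Slice 3: Δl = 2.8/cos23.3° = 3.049 m; N'_3 = 188·cos23.3° − 33·3.049 = 72.1; c'Δl = 24.08; W sinα = 74.4
Slice 4: Δl = 2.4/cos47.0° = 3.519 m; N'_4 = 77·cos47.0° − 5·3.519 = 34.9; c'Δl = 27.80; W sinα = 56.3
Σc'Δl = 78.1 kN/m; ΣN' = 201.7 kN/m; ΣW sinα = 139.3 kN/m
Resisting = 78.1 + 201.7·tan26.9° = 78.1 + 102.3 = 180.4 kN/m
FS = 180.4 / 139.3 = 1.295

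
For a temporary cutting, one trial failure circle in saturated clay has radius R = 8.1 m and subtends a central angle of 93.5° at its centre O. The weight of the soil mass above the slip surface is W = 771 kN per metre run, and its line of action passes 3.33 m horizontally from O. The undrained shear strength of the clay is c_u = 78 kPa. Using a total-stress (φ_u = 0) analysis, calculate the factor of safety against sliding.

Taking moments about the centre O, the resisting moment is provided by the undrained shear strength acting along the arc:
Arc length L_a = R·θ = 8.1·(93.5°·π/180) = 8.1·1.6319 = 13.22 m
M_R = c_u·L_a·R = 78·13.22·8.1 = 8351.3 kN·m/m
M_D = W·d = 771·3.33 = 2567.4 kN·m/m
FS = M_R / M_D = 8351.3 / 2567.4 = 3.253

FS = 3.25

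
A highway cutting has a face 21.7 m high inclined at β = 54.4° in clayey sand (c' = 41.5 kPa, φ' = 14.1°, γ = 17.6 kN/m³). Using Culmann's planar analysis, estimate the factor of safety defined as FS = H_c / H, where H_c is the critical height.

H_c = (4c'/γ) · sinβ cosφ' / [1 − cos(β − φ')]
    = (4·41.5/17.6) · sin54.4°·cos14.1° / [1 − cos40.3°]
    = 9.432 · 0.7886 / 0.2373 = 31.34 m
FS = H_c / H = 31.34 / 21.7 = 1.444

FS = 1.44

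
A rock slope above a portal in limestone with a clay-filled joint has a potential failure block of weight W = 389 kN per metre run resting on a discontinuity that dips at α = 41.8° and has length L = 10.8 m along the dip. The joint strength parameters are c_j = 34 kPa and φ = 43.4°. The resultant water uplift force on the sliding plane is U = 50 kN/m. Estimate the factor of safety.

Resolving the block weight along and normal to the plane and applying the Mohr–Coulomb strength on the joint:
N' = W cosα − U = 389·cos41.8° − 50 = 240.0 kN/m
Driving force T = W sinα = 389·sin41.8° = 259.3 kN/m
Resisting force R = c_j·L + N'·tanφ = 34·10.8 + 240.0·tan43.4° = 367.2 + 226.9 = 594.1 kN/m
FS = R / T = 594.1 / 259.3 = 2.292

FS = 2.29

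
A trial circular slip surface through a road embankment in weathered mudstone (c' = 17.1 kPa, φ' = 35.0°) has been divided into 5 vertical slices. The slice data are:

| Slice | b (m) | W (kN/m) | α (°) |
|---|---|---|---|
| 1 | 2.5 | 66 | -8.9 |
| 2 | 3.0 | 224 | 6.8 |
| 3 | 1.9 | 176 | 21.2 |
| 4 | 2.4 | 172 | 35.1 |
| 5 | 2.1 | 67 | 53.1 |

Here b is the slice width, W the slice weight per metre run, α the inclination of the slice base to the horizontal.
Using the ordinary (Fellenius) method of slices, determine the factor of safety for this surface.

Ordinary method of slices: FS = Σ[c'·Δl_i + (W_i cosα_i)·tanφ'] / Σ W_i sinα_i, with Δl_i = b_i / cosα_i.
Slice 1: Δl = 2.5/cos(-8.9°) = 2.530 m; N'_1 = 66·cos(-8.9°) = 65.2; c'Δl = 43.27; W sinα = -10.2
Slice 2: Δl = 3.0/cos6.8° = 3.021 m; N'_2 = 224·cos6.8° = 222.4; c'Δl = 51.66; W sinα = 26.5
Slice 3: Δl = 1.9/cos21.2° = 2.038 m; N'_3 = 176·cos21.2° = 164.1; c'Δl = 34.85; W sinα = 63.6
Slice 4: Δl = 2.4/cos35.1° = 2.933 m; N'_4 = 172·cos35.1° = 140.7; c'Δl = 50.16; W sinα = 98.9
Slice 5: Δl = 2.1/cos53.1° = 3.498 m; N'_5 = 67·cos53.1° = 40.2; c'Δl = 59.81; W sinα = 53.6
Σc'Δl = 239.8 kN/m; ΣN' = 632.7 kN/m; ΣW sinα = 232.4 kN/m
Resisting = 239.8 + 632.7·tan35.0° = 239.8 + 443.0 = 682.8 kN/m
FS = 682.8 / 232.4 = 2.937

FS = 2.94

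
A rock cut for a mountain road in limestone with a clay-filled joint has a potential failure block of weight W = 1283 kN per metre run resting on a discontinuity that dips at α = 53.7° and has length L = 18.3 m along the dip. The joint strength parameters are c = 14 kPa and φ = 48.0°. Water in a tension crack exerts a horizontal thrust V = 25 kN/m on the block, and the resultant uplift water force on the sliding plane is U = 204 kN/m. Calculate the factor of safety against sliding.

Resolving the block weight along and normal to the plane and applying the Mohr–Coulomb strength on the joint:
N' = W cosα − U − V sinα = 1283·cos53.7° − 204 − 25·sin53.7° = 535.4 kN/m
Driving force T = W sinα + V cosα = 1283·sin53.7° + 25·cos53.7° = 1048.8 kN/m
Resisting force R = c·L + N'·tanφ = 14·18.3 + 535.4·tan48.0° = 256.2 + 594.6 = 850.8 kN/m
FS = R / T = 850.8 / 1048.8 = 0.811

FS = 0.81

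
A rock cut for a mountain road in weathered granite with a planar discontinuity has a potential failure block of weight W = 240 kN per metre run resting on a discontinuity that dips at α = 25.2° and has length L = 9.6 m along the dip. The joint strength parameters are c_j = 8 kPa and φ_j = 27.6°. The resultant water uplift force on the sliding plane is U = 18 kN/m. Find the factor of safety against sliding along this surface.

FS = 1.77

Resolving the block weight along and normal to the plane and applying the Mohr–Coulomb strength on the joint:
N' = W cosα − U = 240·cos25.2° − 18 = 199.2 kN/m
Driving force T = W sinα = 240·sin25.2° = 102.2 kN/m
Resisting force R = c_j·L + N'·tanφ_j = 8·9.6 + 199.2·tan27.6° = 76.8 + 104.1 = 180.9 kN/m
FS = R / T = 180.9 / 102.2 = 1.770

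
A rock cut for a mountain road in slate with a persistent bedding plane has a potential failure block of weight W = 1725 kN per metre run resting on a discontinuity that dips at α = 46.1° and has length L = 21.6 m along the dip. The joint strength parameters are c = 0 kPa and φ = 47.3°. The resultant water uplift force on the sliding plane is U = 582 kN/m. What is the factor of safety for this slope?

Resolving the block weight along and normal to the plane and applying the Mohr–Coulomb strength on the joint:
N' = W cosα − U = 1725·cos46.1° − 582 = 614.1 kN/m
Driving force T = W sinα = 1725·sin46.1° = 1243.0 kN/m
Resisting force R = c·L + N'·tanφ = 0·21.6 + 614.1·tan47.3° = 0.0 + 665.5 = 665.5 kN/m
FS = R / T = 665.5 / 1243.0 = 0.535

FS = 0.54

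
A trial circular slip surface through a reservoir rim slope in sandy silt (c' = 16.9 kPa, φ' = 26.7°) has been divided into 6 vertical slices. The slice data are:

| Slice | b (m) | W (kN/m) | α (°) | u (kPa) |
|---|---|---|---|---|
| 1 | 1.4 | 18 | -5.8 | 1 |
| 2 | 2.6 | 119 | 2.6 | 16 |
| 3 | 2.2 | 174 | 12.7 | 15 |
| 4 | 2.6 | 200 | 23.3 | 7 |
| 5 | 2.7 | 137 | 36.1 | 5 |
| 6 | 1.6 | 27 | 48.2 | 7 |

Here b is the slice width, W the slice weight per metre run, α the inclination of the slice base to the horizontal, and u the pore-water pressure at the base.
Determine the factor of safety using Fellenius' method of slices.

Ordinary method of slices: FS = Σ[c'·Δl_i + (W_i cosα_i − u_i·Δl_i)·tanφ'] / Σ W_i sinα_i, with Δl_i = b_i / cosα_i.
Slice 1: Δl = 1.4/cos(-5.8°) = 1.407 m; N'_1 = 18·cos(-5.8°) − 1·1.407 = 16.5; c'Δl = 23.78; W sinα = -1.8
Slice 2: Δl = 2.6/cos2.6° = 2.603 m; N'_2 = 119·cos2.6° − 16·2.603 = 77.2; c'Δl = 43.99; W sinα = 5.4
Slice 3: Δl = 2.2/cos12.7° = 2.255 m; N'_3 = 174·cos12.7° − 15·2.255 = 135.9; c'Δl = 38.11; W sinα = 38.3
Slice 4: Δl = 2.6/cos23.3° = 2.831 m; N'_4 = 200·cos23.3° − 7·2.831 = 163.9; c'Δl = 47.84; W sinα = 79.1
Slice 5: Δl = 2.7/cos36.1° = 3.342 m; N'_5 = 137·cos36.1° − 5·3.342 = 94.0; c'Δl = 56.47; W sinα = 80.7
Slice 6: Δl = 1.6/cos48.2° = 2.400 m; N'_6 = 27·cos48.2° − 7·2.400 = 1.2; c'Δl = 40.57; W sinα = 20.1
Σc'Δl = 250.8 kN/m; ΣN' = 488.7 kN/m; ΣW sinα = 221.8 kN/m
Resisting = 250.8 + 488.7·tan26.7° = 250.8 + 245.8 = 496.6 kN/m
FS = 496.6 / 221.8 = 2.239

FS = 2.24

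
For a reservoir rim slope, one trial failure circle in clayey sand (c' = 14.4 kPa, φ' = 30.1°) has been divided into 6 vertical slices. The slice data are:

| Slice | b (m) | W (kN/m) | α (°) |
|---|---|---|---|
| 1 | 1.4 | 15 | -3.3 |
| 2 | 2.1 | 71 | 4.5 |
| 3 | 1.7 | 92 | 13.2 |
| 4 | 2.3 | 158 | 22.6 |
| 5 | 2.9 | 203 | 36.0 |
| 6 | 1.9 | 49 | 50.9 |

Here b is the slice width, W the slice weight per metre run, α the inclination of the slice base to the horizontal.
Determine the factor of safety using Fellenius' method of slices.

FS = 2.08

Ordinary method of slices: FS = Σ[c'·Δl_i + (W_i cosα_i)·tanφ'] / Σ W_i sinα_i, with Δl_i = b_i / cosα_i.
Slice 1: Δl = 1.4/cos(-3.3°) = 1.402 m; N'_1 = 15·cos(-3.3°) = 15.0; c'Δl = 20.19; W sinα = -0.9
Slice 2: Δl = 2.1/cos4.5° = 2.106 m; N'_2 = 71·cos4.5° = 70.8; c'Δl = 30.33; W sinα = 5.6
Slice 3: Δl = 1.7/cos13.2° = 1.746 m; N'_3 = 92·cos13.2° = 89.6; c'Δl = 25.14; W sinα = 21.0
Slice 4: Δl = 2.3/cos22.6° = 2.491 m; N'_4 = 158·cos22.6° = 145.9; c'Δl = 35.87; W sinα = 60.7
Slice 5: Δl = 2.9/cos36.0° = 3.585 m; N'_5 = 203·cos36.0° = 164.2; c'Δl = 51.62; W sinα = 119.3
Slice 6: Δl = 1.9/cos50.9° = 3.013 m; N'_6 = 49·cos50.9° = 30.9; c'Δl = 43.38; W sinα = 38.0
Σc'Δl = 206.5 kN/m; ΣN' = 516.3 kN/m; ΣW sinα = 243.8 kN/m
Resisting = 206.5 + 516.3·tan30.1° = 206.5 + 299.3 = 505.9 kN/m
FS = 505.9 / 243.8 = 2.075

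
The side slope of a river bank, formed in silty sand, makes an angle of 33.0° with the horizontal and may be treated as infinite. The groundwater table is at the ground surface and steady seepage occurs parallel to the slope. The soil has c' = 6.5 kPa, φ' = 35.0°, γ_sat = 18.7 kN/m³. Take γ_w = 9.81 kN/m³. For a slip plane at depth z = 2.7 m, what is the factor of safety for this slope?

With seepage parallel to the slope and the water table at the surface, the effective normal stress on the slip plane uses the buoyant unit weight γ' = γ_sat − γ_w while the driving shear stress uses γ_sat:
FS = [c' + γ' z cos²β tanφ'] / [γ_sat z sinβ cosβ]
γ' = 18.7 − 9.81 = 8.89 kN/m³
Numerator = 6.5 + 8.89·2.7·cos²33.0°·tan35.0° = 6.5 + 8.89·2.7·0.7034·0.7002 = 18.322 kPa
Denominator = 18.7·2.7·sin33.0°·cos33.0° = 18.7·2.7·0.5446·0.8387 = 23.062 kPa
FS = 18.322 / 23.062 = 0.794

FS = 0.79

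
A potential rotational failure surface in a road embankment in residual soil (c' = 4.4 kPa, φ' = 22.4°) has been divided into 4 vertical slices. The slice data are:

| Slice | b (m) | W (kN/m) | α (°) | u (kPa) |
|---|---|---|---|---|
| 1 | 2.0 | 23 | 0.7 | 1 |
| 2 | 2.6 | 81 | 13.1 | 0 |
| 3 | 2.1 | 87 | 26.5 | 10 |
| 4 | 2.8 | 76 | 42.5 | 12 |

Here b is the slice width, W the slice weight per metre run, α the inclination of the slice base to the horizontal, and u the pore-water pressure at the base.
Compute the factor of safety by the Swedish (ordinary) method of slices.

FS = 1.06

Ordinary method of slices: FS = Σ[c'·Δl_i + (W_i cosα_i − u_i·Δl_i)·tanφ'] / Σ W_i sinα_i, with Δl_i = b_i / cosα_i.
Slice 1: Δl = 2.0/cos0.7° = 2.000 m; N'_1 = 23·cos0.7° − 1·2.000 = 21.0; c'Δl = 8.80; W sinα = 0.3
Slice 2: Δl = 2.6/cos13.1° = 2.669 m; N'_2 = 81·cos13.1° − 0·2.669 = 78.9; c'Δl = 11.75; W sinα = 18.4
Slice 3: Δl = 2.1/cos26.5° = 2.347 m; N'_3 = 87·cos26.5° − 10·2.347 = 54.4; c'Δl = 10.32; W sinα = 38.8
Slice 4: Δl = 2.8/cos42.5° = 3.798 m; N'_4 = 76·cos42.5° − 12·3.798 = 10.5; c'Δl = 16.71; W sinα = 51.3
Σc'Δl = 47.6 kN/m; ΣN' = 164.7 kN/m; ΣW sinα = 108.8 kN/m
Resisting = 47.6 + 164.7·tan22.4° = 47.6 + 67.9 = 115.5 kN/m
FS = 115.5 / 108.8 = 1.061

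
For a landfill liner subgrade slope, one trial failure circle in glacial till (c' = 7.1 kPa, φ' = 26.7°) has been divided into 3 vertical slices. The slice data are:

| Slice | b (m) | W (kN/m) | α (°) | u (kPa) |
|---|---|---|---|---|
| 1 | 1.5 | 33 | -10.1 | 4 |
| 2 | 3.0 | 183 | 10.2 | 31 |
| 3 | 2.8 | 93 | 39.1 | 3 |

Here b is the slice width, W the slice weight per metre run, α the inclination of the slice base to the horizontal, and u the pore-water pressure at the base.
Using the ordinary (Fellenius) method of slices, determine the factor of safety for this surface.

FS = 1.70

Ordinary method of slices: FS = Σ[c'·Δl_i + (W_i cosα_i − u_i·Δl_i)·tanφ'] / Σ W_i sinα_i, with Δl_i = b_i / cosα_i.
Slice 1: Δl = 1.5/cos(-10.1°) = 1.524 m; N'_1 = 33·cos(-10.1°) − 4·1.524 = 26.4; c'Δl = 10.82; W sinα = -5.8
Slice 2: Δl = 3.0/cos10.2° = 3.048 m; N'_2 = 183·cos10.2° − 31·3.048 = 85.6; c'Δl = 21.64; W sinα = 32.4
Slice 3: Δl = 2.8/cos39.1° = 3.608 m; N'_3 = 93·cos39.1° − 3·3.608 = 61.3; c'Δl = 25.62; W sinα = 58.7
Σc'Δl = 58.1 kN/m; ΣN' = 173.4 kN/m; ΣW sinα = 85.3 kN/m
Resisting = 58.1 + 173.4·tan26.7° = 58.1 + 87.2 = 145.3 kN/m
FS = 145.3 / 85.3 = 1.704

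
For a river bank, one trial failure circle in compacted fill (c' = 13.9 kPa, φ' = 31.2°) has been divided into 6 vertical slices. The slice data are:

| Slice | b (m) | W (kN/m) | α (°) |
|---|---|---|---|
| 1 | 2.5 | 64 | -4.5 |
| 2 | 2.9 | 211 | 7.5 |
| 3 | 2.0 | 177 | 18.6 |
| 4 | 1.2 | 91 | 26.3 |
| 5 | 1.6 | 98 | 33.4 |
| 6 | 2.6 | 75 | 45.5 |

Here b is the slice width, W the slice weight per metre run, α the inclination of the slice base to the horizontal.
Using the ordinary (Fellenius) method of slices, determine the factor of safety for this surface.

Ordinary method of slices: FS = Σ[c'·Δl_i + (W_i cosα_i)·tanφ'] / Σ W_i sinα_i, with Δl_i = b_i / cosα_i.
Slice 1: Δl = 2.5/cos(-4.5°) = 2.508 m; N'_1 = 64·cos(-4.5°) = 63.8; c'Δl = 34.86; W sinα = -5.0
Slice 2: Δl = 2.9/cos7.5° = 2.925 m; N'_2 = 211·cos7.5° = 209.2; c'Δl = 40.66; W sinα = 27.5
Slice 3: Δl = 2.0/cos18.6° = 2.110 m; N'_3 = 177·cos18.6° = 167.8; c'Δl = 29.33; W sinα = 56.5
Slice 4: Δl = 1.2/cos26.3° = 1.339 m; N'_4 = 91·cos26.3° = 81.6; c'Δl = 18.61; W sinα = 40.3
Slice 5: Δl = 1.6/cos33.4° = 1.917 m; N'_5 = 98·cos33.4° = 81.8; c'Δl = 26.64; W sinα = 53.9
Slice 6: Δl = 2.6/cos45.5° = 3.709 m; N'_6 = 75·cos45.5° = 52.6; c'Δl = 51.56; W sinα = 53.5
Σc'Δl = 201.7 kN/m; ΣN' = 656.7 kN/m; ΣW sinα = 226.7 kN/m
Resisting = 201.7 + 656.7·tan31.2° = 201.7 + 397.7 = 599.4 kN/m
FS = 599.4 / 226.7 = 2.643

FS = 2.64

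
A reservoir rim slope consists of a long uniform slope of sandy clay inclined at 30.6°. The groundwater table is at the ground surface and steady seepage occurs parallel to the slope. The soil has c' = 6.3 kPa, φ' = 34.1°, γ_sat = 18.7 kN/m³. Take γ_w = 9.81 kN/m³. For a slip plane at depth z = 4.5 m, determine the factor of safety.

FS = 0.72

With seepage parallel to the slope and the water table at the surface, the effective normal stress on the slip plane uses the buoyant unit weight γ' = γ_sat − γ_w while the driving shear stress uses γ_sat:
FS = [c' + γ' z cos²β tanφ'] / [γ_sat z sinβ cosβ]
γ' = 18.7 − 9.81 = 8.89 kN/m³
Numerator = 6.3 + 8.89·4.5·cos²30.6°·tan34.1° = 6.3 + 8.89·4.5·0.7409·0.6771 = 26.367 kPa
Denominator = 18.7·4.5·sin30.6°·cos30.6° = 18.7·4.5·0.5090·0.8607 = 36.871 kPa
FS = 26.367 / 36.871 = 0.715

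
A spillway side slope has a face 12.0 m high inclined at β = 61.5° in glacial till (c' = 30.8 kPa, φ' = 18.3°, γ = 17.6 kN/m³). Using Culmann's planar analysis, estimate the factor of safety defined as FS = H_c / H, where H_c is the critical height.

H_c = (4c'/γ) · sinβ cosφ' / [1 − cos(β − φ')]
    = (4·30.8/17.6) · sin61.5°·cos18.3° / [1 − cos43.2°]
    = 7.000 · 0.8344 / 0.2710 = 21.55 m
FS = H_c / H = 21.55 / 12.0 = 1.796

FS = 1.80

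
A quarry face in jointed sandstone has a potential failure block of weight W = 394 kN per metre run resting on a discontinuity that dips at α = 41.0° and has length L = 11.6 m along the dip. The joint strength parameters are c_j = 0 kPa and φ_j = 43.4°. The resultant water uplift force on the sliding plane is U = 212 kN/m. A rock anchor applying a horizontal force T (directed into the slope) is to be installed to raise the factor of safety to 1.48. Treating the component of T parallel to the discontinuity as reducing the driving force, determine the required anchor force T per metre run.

Resolving forces along and normal to the sliding plane, with the horizontal anchor force T adding T·sinα to the effective normal force and T·cosα acting up the plane against the driving force:
FS = [c_jL + (W cosα − U + T sinα) tanφ_j] / [W sinα − T cosα]
Without the anchor: N' = 85.4 kN/m, driving T_d = 258.5 kN/m, resisting R = 0·11.6 + 85.4·tan43.4° = 80.7 kN/m, FS = 0.31.
Setting FS = 1.48 and solving for T:
1.48·(258.5 − T cos41.0°) = 80.7 + T sin41.0°·tan43.4°
T·(sin41.0°·tan43.4° + 1.48·cos41.0°) = 1.48·258.5 − 80.7
T·(0.6561·0.9457 + 1.48·0.7547) = 382.6 − 80.7 = 301.8
T·1.7374 = 301.8
T = 173.7 kN/m

T = 174 kN/m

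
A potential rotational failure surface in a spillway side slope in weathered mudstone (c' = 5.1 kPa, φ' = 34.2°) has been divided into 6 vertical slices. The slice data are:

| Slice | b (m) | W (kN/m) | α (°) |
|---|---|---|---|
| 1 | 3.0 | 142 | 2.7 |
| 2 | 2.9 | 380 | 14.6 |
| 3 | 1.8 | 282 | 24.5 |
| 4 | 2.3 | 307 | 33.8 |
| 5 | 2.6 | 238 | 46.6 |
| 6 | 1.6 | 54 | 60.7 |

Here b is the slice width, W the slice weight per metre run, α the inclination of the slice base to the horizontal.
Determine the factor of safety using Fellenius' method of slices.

FS = 1.50

Ordinary method of slices: FS = Σ[c'·Δl_i + (W_i cosα_i)·tanφ'] / Σ W_i sinα_i, with Δl_i = b_i / cosα_i.
Slice 1: Δl = 3.0/cos2.7° = 3.003 m; N'_1 = 142·cos2.7° = 141.8; c'Δl = 15.32; W sinα = 6.7
Slice 2: Δl = 2.9/cos14.6° = 2.997 m; N'_2 = 380·cos14.6° = 367.7; c'Δl = 15.28; W sinα = 95.8
Slice 3: Δl = 1.8/cos24.5° = 1.978 m; N'_3 = 282·cos24.5° = 256.6; c'Δl = 10.09; W sinα = 116.9
Slice 4: Δl = 2.3/cos33.8° = 2.768 m; N'_4 = 307·cos33.8° = 255.1; c'Δl = 14.12; W sinα = 170.8
Slice 5: Δl = 2.6/cos46.6° = 3.784 m; N'_5 = 238·cos46.6° = 163.5; c'Δl = 19.30; W sinα = 172.9
Slice 6: Δl = 1.6/cos60.7° = 3.269 m; N'_6 = 54·cos60.7° = 26.4; c'Δl = 16.67; W sinα = 47.1
Σc'Δl = 90.8 kN/m; ΣN' = 1211.2 kN/m; ΣW sinα = 610.2 kN/m
Resisting = 90.8 + 1211.2·tan34.2° = 90.8 + 823.2 = 913.9 kN/m
FS = 913.9 / 610.2 = 1.498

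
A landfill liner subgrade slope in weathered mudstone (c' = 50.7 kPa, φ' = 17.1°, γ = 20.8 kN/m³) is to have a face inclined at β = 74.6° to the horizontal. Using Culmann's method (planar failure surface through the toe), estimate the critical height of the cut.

H_c = 19.42 m

Culmann's analysis gives the critical failure plane at α_cr = (β + φ')/2 = (74.6 + 17.1)/2 = 45.8°, and the critical height
H_c = (4c'/γ) · sinβ cosφ' / [1 − cos(β − φ')]
    = (4·50.7/20.8) · sin74.6°·cos17.1° / [1 − cos(57.5°)]
    = 9.750 · 0.9641·0.9558 / [1 − 0.5373]
    = 9.750 · 0.9215 / 0.4627
    = 19.42 m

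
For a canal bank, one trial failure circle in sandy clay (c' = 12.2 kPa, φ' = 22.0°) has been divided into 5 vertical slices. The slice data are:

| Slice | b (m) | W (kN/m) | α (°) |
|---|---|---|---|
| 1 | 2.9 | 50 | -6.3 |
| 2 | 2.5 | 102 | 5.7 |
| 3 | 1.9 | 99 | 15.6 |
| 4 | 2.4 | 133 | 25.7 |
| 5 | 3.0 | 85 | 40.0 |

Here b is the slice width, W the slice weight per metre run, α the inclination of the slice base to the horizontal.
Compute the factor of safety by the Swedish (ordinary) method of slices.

Ordinary method of slices: FS = Σ[c'·Δl_i + (W_i cosα_i)·tanφ'] / Σ W_i sinα_i, with Δl_i = b_i / cosα_i.
Slice 1: Δl = 2.9/cos(-6.3°) = 2.918 m; N'_1 = 50·cos(-6.3°) = 49.7; c'Δl = 35.59; W sinα = -5.5
Slice 2: Δl = 2.5/cos5.7° = 2.512 m; N'_2 = 102·cos5.7° = 101.5; c'Δl = 30.65; W sinα = 10.1
Slice 3: Δl = 1.9/cos15.6° = 1.973 m; N'_3 = 99·cos15.6° = 95.4; c'Δl = 24.07; W sinα = 26.6
Slice 4: Δl = 2.4/cos25.7° = 2.663 m; N'_4 = 133·cos25.7° = 119.8; c'Δl = 32.49; W sinα = 57.7
Slice 5: Δl = 3.0/cos40.0° = 3.916 m; N'_5 = 85·cos40.0° = 65.1; c'Δl = 47.78; W sinα = 54.6
Σc'Δl = 170.6 kN/m; ΣN' = 431.5 kN/m; ΣW sinα = 143.6 kN/m
Resisting = 170.6 + 431.5·tan22.0° = 170.6 + 174.3 = 344.9 kN/m
FS = 344.9 / 143.6 = 2.402

FS = 2.40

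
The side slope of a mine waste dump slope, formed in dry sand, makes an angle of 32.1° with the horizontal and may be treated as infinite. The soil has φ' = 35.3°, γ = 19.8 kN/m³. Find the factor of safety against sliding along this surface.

FS = 1.13

For a dry cohesionless infinite slope the factor of safety is FS = tanφ' / tanβ.
FS = tan35.3° / tan32.1° = 0.7080 / 0.6273 = 1.129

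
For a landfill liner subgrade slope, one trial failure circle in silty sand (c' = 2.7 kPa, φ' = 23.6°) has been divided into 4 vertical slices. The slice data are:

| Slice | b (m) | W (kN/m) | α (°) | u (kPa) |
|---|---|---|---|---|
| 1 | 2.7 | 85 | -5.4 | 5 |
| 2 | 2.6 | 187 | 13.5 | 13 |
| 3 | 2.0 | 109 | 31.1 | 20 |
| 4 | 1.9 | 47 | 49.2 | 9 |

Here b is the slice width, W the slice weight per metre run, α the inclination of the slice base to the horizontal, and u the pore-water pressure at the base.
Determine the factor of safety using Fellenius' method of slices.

Ordinary method of slices: FS = Σ[c'·Δl_i + (W_i cosα_i − u_i·Δl_i)·tanφ'] / Σ W_i sinα_i, with Δl_i = b_i / cosα_i.
Slice 1: Δl = 2.7/cos(-5.4°) = 2.712 m; N'_1 = 85·cos(-5.4°) − 5·2.712 = 71.1; c'Δl = 7.32; W sinα = -8.0
Slice 2: Δl = 2.6/cos13.5° = 2.674 m; N'_2 = 187·cos13.5° − 13·2.674 = 147.1; c'Δl = 7.22; W sinα = 43.7
Slice 3: Δl = 2.0/cos31.1° = 2.336 m; N'_3 = 109·cos31.1° − 20·2.336 = 46.6; c'Δl = 6.31; W sinα = 56.3
Slice 4: Δl = 1.9/cos49.2° = 2.908 m; N'_4 = 47·cos49.2° − 9·2.908 = 4.5; c'Δl = 7.85; W sinα = 35.6
Σc'Δl = 28.7 kN/m; ΣN' = 269.3 kN/m; ΣW sinα = 127.5 kN/m
Resisting = 28.7 + 269.3·tan23.6° = 28.7 + 117.7 = 146.4 kN/m
FS = 146.4 / 127.5 = 1.148

FS = 1.15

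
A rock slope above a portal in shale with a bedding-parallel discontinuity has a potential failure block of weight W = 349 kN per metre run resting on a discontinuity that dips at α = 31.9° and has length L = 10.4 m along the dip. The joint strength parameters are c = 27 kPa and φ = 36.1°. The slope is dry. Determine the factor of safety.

FS = 2.69

Resolving the block weight along and normal to the plane and applying the Mohr–Coulomb strength on the joint:
N' = W cosα = 349·cos31.9° = 296.3 kN/m
Driving force T = W sinα = 349·sin31.9° = 184.4 kN/m
Resisting force R = c·L + N'·tanφ = 27·10.4 + 296.3·tan36.1° = 280.8 + 216.1 = 496.9 kN/m
FS = R / T = 496.9 / 184.4 = 2.694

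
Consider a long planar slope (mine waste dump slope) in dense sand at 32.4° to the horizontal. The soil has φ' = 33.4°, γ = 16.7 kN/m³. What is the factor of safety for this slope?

For a dry cohesionless infinite slope the factor of safety is FS = tanφ' / tanβ.
FS = tan33.4° / tan32.4° = 0.6594 / 0.6346 = 1.039

FS = 1.04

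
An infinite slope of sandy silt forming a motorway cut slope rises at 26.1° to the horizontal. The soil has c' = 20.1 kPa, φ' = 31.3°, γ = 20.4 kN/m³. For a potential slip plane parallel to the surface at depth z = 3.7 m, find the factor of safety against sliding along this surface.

For an infinite slope with a slip plane parallel to the surface (no pore pressure): FS = [c' + γz cos²β tanφ'] / [γz sinβ cosβ].
γz = 20.4·3.7 = 75.48 kN/m²
Numerator = 20.1 + 75.48·cos²26.1°·tan31.3° = 20.1 + 75.48·0.8065·0.6080 = 57.110 kPa
Denominator = 75.48·sin26.1°·cos26.1° = 75.48·0.4399·0.8980 = 29.820 kPa
FS = 57.110 / 29.820 = 1.915

FS = 1.92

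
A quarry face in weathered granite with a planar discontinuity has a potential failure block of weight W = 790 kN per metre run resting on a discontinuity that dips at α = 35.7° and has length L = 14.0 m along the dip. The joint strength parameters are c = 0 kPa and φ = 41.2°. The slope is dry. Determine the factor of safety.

Resolving the block weight along and normal to the plane and applying the Mohr–Coulomb strength on the joint:
N' = W cosα = 790·cos35.7° = 641.5 kN/m
Driving force T = W sinα = 790·sin35.7° = 461.0 kN/m
Resisting force R = c·L + N'·tanφ = 0·14.0 + 641.5·tan41.2° = 0.0 + 561.6 = 561.6 kN/m
FS = R / T = 561.6 / 461.0 = 1.218

FS = 1.22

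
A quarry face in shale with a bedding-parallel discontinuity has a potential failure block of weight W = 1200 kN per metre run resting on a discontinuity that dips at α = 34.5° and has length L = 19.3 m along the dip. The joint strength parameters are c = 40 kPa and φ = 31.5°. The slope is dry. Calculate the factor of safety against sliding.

FS = 2.03

Resolving the block weight along and normal to the plane and applying the Mohr–Coulomb strength on the joint:
N' = W cosα = 1200·cos34.5° = 989.0 kN/m
Driving force T = W sinα = 1200·sin34.5° = 679.7 kN/m
Resisting force R = c·L + N'·tanφ = 40·19.3 + 989.0·tan31.5° = 772.0 + 606.0 = 1378.0 kN/m
FS = R / T = 1378.0 / 679.7 = 2.027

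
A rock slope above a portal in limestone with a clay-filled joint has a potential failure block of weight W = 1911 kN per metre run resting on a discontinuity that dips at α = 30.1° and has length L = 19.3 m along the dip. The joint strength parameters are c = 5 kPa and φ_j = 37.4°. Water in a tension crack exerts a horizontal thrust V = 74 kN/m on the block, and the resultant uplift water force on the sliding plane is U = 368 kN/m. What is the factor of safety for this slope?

FS = 1.03

Resolving the block weight along and normal to the plane and applying the Mohr–Coulomb strength on the joint:
N' = W cosα − U − V sinα = 1911·cos30.1° − 368 − 74·sin30.1° = 1248.2 kN/m
Driving force T = W sinα + V cosα = 1911·sin30.1° + 74·cos30.1° = 1022.4 kN/m
Resisting force R = c·L + N'·tanφ_j = 5·19.3 + 1248.2·tan37.4° = 96.5 + 954.3 = 1050.8 kN/m
FS = R / T = 1050.8 / 1022.4 = 1.028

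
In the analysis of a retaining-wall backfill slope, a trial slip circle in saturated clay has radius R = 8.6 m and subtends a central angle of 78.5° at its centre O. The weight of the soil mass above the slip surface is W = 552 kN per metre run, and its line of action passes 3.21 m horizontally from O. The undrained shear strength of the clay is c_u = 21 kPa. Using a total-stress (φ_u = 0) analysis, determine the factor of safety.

Taking moments about the centre O, the resisting moment is provided by the undrained shear strength acting along the arc:
Arc length L_a = R·θ = 8.6·(78.5°·π/180) = 8.6·1.3701 = 11.78 m
M_R = c_u·L_a·R = 21·11.78·8.6 = 2128.0 kN·m/m
M_D = W·d = 552·3.21 = 1771.9 kN·m/m
FS = M_R / M_D = 2128.0 / 1771.9 = 1.201

FS = 1.20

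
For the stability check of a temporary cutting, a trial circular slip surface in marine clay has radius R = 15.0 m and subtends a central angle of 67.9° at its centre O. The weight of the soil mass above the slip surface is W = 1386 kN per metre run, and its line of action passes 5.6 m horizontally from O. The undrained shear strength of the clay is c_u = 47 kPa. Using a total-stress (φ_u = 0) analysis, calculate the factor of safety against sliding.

FS = 1.61

Taking moments about the centre O, the resisting moment is provided by the undrained shear strength acting along the arc:
Arc length L_a = R·θ = 15.0·(67.9°·π/180) = 15.0·1.1851 = 17.78 m
M_R = c_u·L_a·R = 47·17.78·15.0 = 12532.2 kN·m/m
M_D = W·d = 1386·5.6 = 7761.6 kN·m/m
FS = M_R / M_D = 12532.2 / 7761.6 = 1.615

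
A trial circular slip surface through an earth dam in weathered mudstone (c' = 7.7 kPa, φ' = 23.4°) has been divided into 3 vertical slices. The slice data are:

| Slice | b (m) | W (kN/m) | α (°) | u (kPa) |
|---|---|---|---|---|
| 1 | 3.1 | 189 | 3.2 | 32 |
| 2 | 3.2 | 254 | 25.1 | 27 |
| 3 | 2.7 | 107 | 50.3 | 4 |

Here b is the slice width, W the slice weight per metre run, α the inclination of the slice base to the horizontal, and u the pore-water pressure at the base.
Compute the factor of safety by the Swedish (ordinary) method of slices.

Ordinary method of slices: FS = Σ[c'·Δl_i + (W_i cosα_i − u_i·Δl_i)·tanφ'] / Σ W_i sinα_i, with Δl_i = b_i / cosα_i.
Slice 1: Δl = 3.1/cos3.2° = 3.105 m; N'_1 = 189·cos3.2° − 32·3.105 = 89.4; c'Δl = 23.91; W sinα = 10.6
Slice 2: Δl = 3.2/cos25.1° = 3.534 m; N'_2 = 254·cos25.1° − 27·3.534 = 134.6; c'Δl = 27.21; W sinα = 107.7
Slice 3: Δl = 2.7/cos50.3° = 4.227 m; N'_3 = 107·cos50.3° − 4·4.227 = 51.4; c'Δl = 32.55; W sinα = 82.3
Σc'Δl = 83.7 kN/m; ΣN' = 275.4 kN/m; ΣW sinα = 200.6 kN/m
Resisting = 83.7 + 275.4·tan23.4° = 83.7 + 119.2 = 202.8 kN/m
FS = 202.8 / 200.6 = 1.011

FS = 1.01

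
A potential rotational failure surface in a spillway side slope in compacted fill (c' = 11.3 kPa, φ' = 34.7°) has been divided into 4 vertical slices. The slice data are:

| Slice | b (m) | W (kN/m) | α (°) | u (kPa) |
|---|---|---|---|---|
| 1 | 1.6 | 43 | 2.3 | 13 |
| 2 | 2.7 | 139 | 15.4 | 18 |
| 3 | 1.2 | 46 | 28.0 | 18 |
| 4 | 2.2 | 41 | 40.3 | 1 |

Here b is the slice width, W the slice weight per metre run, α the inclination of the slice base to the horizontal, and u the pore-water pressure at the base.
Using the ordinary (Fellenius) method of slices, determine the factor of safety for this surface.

Ordinary method of slices: FS = Σ[c'·Δl_i + (W_i cosα_i − u_i·Δl_i)·tanφ'] / Σ W_i sinα_i, with Δl_i = b_i / cosα_i.
Slice 1: Δl = 1.6/cos2.3° = 1.601 m; N'_1 = 43·cos2.3° − 13·1.601 = 22.1; c'Δl = 18.09; W sinα = 1.7
Slice 2: Δl = 2.7/cos15.4° = 2.801 m; N'_2 = 139·cos15.4° − 18·2.801 = 83.6; c'Δl = 31.65; W sinα = 36.9
Slice 3: Δl = 1.2/cos28.0° = 1.359 m; N'_3 = 46·cos28.0° − 18·1.359 = 16.2; c'Δl = 15.36; W sinα = 21.6
Slice 4: Δl = 2.2/cos40.3° = 2.885 m; N'_4 = 41·cos40.3° − 1·2.885 = 28.4; c'Δl = 32.60; W sinα = 26.5
Σc'Δl = 97.7 kN/m; ΣN' = 150.3 kN/m; ΣW sinα = 86.8 kN/m
Resisting = 97.7 + 150.3·tan34.7° = 97.7 + 104.1 = 201.8 kN/m
FS = 201.8 / 86.8 = 2.326

FS = 2.33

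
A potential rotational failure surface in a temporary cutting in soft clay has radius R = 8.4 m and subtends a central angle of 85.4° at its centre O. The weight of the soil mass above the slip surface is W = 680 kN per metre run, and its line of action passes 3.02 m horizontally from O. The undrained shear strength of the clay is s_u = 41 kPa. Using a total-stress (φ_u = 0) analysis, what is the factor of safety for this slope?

Taking moments about the centre O, the resisting moment is provided by the undrained shear strength acting along the arc:
Arc length L_a = R·θ = 8.4·(85.4°·π/180) = 8.4·1.4905 = 12.52 m
M_R = s_u·L_a·R = 41·12.52·8.4 = 4312.0 kN·m/m
M_D = W·d = 680·3.02 = 2053.6 kN·m/m
FS = M_R / M_D = 4312.0 / 2053.6 = 2.100

FS = 2.10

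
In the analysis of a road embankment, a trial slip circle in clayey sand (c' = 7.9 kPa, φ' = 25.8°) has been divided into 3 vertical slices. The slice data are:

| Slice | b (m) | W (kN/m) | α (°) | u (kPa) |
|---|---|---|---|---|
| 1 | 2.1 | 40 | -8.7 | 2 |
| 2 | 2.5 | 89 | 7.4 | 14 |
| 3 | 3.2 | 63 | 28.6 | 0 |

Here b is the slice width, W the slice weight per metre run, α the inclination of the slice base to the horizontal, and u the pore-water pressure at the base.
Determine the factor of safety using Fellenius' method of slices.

FS = 3.79

Ordinary method of slices: FS = Σ[c'·Δl_i + (W_i cosα_i − u_i·Δl_i)·tanφ'] / Σ W_i sinα_i, with Δl_i = b_i / cosα_i.
Slice 1: Δl = 2.1/cos(-8.7°) = 2.124 m; N'_1 = 40·cos(-8.7°) − 2·2.124 = 35.3; c'Δl = 16.78; W sinα = -6.1
Slice 2: Δl = 2.5/cos7.4° = 2.521 m; N'_2 = 89·cos7.4° − 14·2.521 = 53.0; c'Δl = 19.92; W sinα = 11.5
Slice 3: Δl = 3.2/cos28.6° = 3.645 m; N'_3 = 63·cos28.6° − 0·3.645 = 55.3; c'Δl = 28.79; W sinα = 30.2
Σc'Δl = 65.5 kN/m; ΣN' = 143.6 kN/m; ΣW sinα = 35.6 kN/m
Resisting = 65.5 + 143.6·tan25.8° = 65.5 + 69.4 = 134.9 kN/m
FS = 134.9 / 35.6 = 3.792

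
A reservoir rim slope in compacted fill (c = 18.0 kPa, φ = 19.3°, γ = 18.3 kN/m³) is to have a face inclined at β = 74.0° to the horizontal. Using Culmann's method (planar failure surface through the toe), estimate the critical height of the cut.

H_c = 8.46 m

Culmann's analysis gives the critical failure plane at α_cr = (β + φ)/2 = (74.0 + 19.3)/2 = 46.6°, and the critical height
H_c = (4c/γ) · sinβ cosφ / [1 − cos(β − φ)]
    = (4·18.0/18.3) · sin74.0°·cos19.3° / [1 − cos(54.7°)]
    = 3.934 · 0.9613·0.9438 / [1 − 0.5779]
    = 3.934 · 0.9072 / 0.4221
    = 8.46 m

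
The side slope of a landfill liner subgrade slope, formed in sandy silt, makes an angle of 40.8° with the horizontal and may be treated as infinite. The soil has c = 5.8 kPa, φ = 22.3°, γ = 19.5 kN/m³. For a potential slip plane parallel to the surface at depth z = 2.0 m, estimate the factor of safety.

For an infinite slope with a slip plane parallel to the surface (no pore pressure): FS = [c + γz cos²β tanφ] / [γz sinβ cosβ].
γz = 19.5·2.0 = 39.00 kN/m²
Numerator = 5.8 + 39.00·cos²40.8°·tan22.3° = 5.8 + 39.00·0.5730·0.4101 = 14.966 kPa
Denominator = 39.00·sin40.8°·cos40.8° = 39.00·0.6534·0.7570 = 19.291 kPa
FS = 14.966 / 19.291 = 0.776

FS = 0.78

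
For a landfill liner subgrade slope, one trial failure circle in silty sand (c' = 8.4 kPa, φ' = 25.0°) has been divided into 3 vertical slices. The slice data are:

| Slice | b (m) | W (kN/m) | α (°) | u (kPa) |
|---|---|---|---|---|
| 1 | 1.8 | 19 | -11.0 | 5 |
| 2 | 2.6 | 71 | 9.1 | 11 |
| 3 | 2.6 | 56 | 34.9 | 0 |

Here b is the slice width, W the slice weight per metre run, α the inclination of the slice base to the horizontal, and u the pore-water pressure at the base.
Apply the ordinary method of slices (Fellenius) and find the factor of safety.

Ordinary method of slices: FS = Σ[c'·Δl_i + (W_i cosα_i − u_i·Δl_i)·tanφ'] / Σ W_i sinα_i, with Δl_i = b_i / cosα_i.
Slice 1: Δl = 1.8/cos(-11.0°) = 1.834 m; N'_1 = 19·cos(-11.0°) − 5·1.834 = 9.5; c'Δl = 15.40; W sinα = -3.6
Slice 2: Δl = 2.6/cos9.1° = 2.633 m; N'_2 = 71·cos9.1° − 11·2.633 = 41.1; c'Δl = 22.12; W sinα = 11.2
Slice 3: Δl = 2.6/cos34.9° = 3.170 m; N'_3 = 56·cos34.9° − 0·3.170 = 45.9; c'Δl = 26.63; W sinα = 32.0
Σc'Δl = 64.2 kN/m; ΣN' = 96.6 kN/m; ΣW sinα = 39.6 kN/m
Resisting = 64.2 + 96.6·tan25.0° = 64.2 + 45.0 = 109.2 kN/m
FS = 109.2 / 39.6 = 2.754

FS = 2.75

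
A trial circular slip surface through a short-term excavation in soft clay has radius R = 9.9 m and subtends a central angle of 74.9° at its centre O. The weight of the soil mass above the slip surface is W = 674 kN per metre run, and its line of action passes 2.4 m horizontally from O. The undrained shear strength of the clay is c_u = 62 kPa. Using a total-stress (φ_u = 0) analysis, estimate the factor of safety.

Taking moments about the centre O, the resisting moment is provided by the undrained shear strength acting along the arc:
Arc length L_a = R·θ = 9.9·(74.9°·π/180) = 9.9·1.3073 = 12.94 m
M_R = c_u·L_a·R = 62·12.94·9.9 = 7943.7 kN·m/m
M_D = W·d = 674·2.4 = 1617.6 kN·m/m
FS = M_R / M_D = 7943.7 / 1617.6 = 4.911

FS = 4.91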